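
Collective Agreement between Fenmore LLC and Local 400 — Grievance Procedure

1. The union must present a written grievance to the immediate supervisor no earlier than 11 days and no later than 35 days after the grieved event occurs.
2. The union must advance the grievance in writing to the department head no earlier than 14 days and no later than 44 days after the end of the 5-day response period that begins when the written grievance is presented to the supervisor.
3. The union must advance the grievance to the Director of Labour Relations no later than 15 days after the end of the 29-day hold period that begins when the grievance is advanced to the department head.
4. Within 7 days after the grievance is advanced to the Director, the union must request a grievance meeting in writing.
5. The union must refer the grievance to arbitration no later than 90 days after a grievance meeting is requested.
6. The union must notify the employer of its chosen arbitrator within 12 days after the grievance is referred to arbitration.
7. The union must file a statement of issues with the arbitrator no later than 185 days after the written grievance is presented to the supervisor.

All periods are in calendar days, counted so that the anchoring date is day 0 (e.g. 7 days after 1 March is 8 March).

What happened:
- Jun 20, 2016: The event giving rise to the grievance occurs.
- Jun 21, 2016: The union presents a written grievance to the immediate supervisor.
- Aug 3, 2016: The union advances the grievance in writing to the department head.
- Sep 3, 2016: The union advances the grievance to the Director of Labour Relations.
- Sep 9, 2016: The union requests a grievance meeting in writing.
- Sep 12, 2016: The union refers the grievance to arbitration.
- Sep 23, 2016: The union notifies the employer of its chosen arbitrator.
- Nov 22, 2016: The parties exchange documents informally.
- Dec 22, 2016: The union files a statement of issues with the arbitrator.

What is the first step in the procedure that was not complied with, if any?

Step 1 — 11 and 35 days from Jun 20, 2016 (when the grieved event occurs) are Jul 1, 2016 and Jul 25, 2016 respectively; done Jun 21, 2016 — 10 days before the window opened.

Step 1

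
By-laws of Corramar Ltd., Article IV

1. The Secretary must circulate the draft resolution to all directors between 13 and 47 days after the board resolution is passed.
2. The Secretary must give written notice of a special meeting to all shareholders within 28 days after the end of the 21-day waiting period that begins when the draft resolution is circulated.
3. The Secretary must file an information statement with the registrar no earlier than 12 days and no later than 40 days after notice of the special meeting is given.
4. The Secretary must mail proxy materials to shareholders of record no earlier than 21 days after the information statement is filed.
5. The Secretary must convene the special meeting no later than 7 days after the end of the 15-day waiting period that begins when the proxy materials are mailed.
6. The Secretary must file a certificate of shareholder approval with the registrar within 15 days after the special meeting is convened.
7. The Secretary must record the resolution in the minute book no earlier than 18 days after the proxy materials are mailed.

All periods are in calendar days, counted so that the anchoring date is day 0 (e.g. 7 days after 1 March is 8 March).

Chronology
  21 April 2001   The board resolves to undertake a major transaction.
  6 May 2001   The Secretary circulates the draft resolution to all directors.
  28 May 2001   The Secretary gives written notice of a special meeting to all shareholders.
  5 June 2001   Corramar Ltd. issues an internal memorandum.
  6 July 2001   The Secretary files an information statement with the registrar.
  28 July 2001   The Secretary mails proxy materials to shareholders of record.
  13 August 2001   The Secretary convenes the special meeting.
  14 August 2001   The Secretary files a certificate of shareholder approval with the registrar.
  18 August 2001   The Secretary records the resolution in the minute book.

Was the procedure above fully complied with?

(1) the permitted window runs from 21 April 2001 + 13 = 4 May 2001 to 21 April 2001 + 47 = 7 June 2001; done 6 May 2001 — within the window.
(2) due by 27 May 2001 + 28 days = 24 June 2001; 28 May 2001 is within that limit.
(3) the permitted window runs from 28 May 2001 + 12 = 9 June 2001 to 28 May 2001 + 40 = 7 July 2001; 6 July 2001 falls inside that range.
(4) permitted from 6 July 2001 + 21 days = 27 July 2001 onward; done 28 July 2001, after the minimum wait.
(5) due by 12 August 2001 + 7 days = 19 August 2001; 13 August 2001 is within that limit.
(6) due by 13 August 2001 + 15 days = 28 August 2001; completed 14 August 2001, before the deadline.
(7) permitted from 28 July 2001 + 18 days = 15 August 2001 onward; done 18 August 2001 — permitted.

Yes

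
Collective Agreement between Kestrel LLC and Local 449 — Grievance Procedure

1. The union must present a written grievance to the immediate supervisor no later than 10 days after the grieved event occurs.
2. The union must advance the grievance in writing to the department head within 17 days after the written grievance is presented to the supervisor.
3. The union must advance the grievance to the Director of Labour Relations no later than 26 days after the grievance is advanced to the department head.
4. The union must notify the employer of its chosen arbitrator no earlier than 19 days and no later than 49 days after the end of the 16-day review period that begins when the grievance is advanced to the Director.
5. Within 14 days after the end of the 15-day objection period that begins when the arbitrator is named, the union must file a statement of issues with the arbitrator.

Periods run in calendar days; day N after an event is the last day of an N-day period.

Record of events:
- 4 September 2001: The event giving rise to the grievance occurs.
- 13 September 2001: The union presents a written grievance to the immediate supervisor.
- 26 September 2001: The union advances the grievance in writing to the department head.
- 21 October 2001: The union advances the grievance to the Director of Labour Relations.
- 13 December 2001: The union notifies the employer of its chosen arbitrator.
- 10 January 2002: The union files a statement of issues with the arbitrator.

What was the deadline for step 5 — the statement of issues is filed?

The arbitrator is named on 13 December 2001; the 15-day objection period therefore ends 28 December 2001, and step 5 runs from that date. 14 days after 28 December 2001 is 11 January 2002.

11 January 2002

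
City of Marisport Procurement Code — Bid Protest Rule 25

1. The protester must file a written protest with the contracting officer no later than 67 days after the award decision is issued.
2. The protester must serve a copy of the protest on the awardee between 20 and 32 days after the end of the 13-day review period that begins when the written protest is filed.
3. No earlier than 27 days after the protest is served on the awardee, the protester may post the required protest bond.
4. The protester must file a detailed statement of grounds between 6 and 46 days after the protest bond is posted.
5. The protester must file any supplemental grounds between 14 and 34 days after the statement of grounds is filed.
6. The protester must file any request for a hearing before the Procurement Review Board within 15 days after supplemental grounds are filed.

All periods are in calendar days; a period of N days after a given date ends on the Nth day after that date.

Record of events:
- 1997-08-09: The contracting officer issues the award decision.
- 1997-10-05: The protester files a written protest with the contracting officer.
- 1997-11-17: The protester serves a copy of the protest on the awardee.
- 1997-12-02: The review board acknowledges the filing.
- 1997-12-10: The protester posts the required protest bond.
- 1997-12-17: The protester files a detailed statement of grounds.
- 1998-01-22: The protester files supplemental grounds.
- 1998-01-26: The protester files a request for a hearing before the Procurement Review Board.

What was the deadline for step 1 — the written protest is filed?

1997-10-15

Step 1 runs from 1997-08-09, when the award decision is issued. 67 days after 1997-08-09 is 1997-10-15.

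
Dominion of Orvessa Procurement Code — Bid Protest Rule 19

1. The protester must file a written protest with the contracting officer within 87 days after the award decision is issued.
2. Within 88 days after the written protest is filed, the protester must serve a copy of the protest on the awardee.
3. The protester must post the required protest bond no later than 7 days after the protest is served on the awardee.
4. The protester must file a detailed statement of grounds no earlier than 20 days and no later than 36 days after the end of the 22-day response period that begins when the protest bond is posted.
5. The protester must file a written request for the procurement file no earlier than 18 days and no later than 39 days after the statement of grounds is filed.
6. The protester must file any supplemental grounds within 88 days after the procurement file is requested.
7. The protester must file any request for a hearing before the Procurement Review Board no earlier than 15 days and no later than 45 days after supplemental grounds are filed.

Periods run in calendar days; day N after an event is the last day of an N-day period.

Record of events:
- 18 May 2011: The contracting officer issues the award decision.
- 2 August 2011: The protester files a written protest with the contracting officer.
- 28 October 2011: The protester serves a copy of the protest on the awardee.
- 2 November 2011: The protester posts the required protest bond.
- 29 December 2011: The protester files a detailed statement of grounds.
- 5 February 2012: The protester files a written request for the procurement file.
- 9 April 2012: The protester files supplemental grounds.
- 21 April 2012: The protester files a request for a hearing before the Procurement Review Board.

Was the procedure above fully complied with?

(1) due by 18 May 2011 + 87 days = 13 August 2011; done 2 August 2011 — timely.
(2) due by 2 August 2011 + 88 days = 29 October 2011; 28 October 2011 is within that limit.
(3) due by 28 October 2011 + 7 days = 4 November 2011; 2 November 2011 is within that limit.
(4) the permitted window runs from 24 November 2011 + 20 = 14 December 2011 to 24 November 2011 + 36 = 30 December 2011; done 29 December 2011 — within the window.
(5) the permitted window runs from 29 December 2011 + 18 = 16 January 2012 to 29 December 2011 + 39 = 6 February 2012; 5 February 2012 falls inside that range.
(6) due by 5 February 2012 + 88 days = 3 May 2012; completed 9 April 2012, before the deadline.
(7) the permitted window runs from 9 April 2012 + 15 = 24 April 2012 to 9 April 2012 + 45 = 24 May 2012; done 21 April 2012 — 3 days before the window opened.

No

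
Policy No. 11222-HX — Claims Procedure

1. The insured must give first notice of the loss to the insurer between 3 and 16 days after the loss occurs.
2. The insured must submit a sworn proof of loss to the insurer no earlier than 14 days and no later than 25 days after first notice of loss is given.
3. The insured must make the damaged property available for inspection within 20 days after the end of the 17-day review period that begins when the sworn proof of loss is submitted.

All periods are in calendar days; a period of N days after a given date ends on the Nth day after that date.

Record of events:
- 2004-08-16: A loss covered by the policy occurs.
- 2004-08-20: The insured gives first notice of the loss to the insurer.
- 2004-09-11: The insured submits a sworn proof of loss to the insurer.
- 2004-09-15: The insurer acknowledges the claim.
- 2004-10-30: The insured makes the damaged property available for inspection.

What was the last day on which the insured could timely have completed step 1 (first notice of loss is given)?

2004-09-01

Step 1 runs from 2004-08-16, when the loss occurs. The window is 3–16 days after 2004-08-16; it closes on 2004-09-01.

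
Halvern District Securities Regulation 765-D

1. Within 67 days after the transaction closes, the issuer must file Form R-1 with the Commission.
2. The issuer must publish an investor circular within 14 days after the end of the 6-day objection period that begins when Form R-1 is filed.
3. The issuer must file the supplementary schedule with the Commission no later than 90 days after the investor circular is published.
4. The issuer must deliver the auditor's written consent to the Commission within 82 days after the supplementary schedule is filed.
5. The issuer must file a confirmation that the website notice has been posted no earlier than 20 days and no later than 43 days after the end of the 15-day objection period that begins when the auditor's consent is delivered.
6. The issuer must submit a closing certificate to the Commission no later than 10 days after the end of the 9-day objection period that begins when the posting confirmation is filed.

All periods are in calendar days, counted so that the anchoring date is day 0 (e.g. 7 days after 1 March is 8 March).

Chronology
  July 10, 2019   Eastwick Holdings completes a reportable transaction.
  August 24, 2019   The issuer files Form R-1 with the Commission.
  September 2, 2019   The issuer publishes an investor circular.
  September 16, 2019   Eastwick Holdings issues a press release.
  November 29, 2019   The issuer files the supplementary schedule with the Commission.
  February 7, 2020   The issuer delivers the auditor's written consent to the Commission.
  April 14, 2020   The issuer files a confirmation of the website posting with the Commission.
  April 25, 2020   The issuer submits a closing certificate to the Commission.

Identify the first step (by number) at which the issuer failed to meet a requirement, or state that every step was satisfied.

Step 1: 67 days after July 10, 2019 (when the transaction closes) is September 15, 2019; done August 24, 2019 — timely.
Step 2: 14 days after August 30, 2019 (end of the 6-day objection period, which began when Form R-1 is filed on August 24, 2019) is September 13, 2019; done September 2, 2019 — timely.
Step 3: 90 days after September 2, 2019 (when the investor circular is published) is December 1, 2019; completed November 29, 2019, before the deadline.
Step 4: 82 days after November 29, 2019 (when the supplementary schedule is filed) is February 19, 2020; February 7, 2020 is within that limit.
Step 5: the window is 20–43 days after February 22, 2020 (end of the 15-day objection period, which began when the auditor's consent is delivered on February 7, 2020), so March 13, 2020 through April 5, 2020; done April 14, 2020 — 9 days after the window closed.

Step 5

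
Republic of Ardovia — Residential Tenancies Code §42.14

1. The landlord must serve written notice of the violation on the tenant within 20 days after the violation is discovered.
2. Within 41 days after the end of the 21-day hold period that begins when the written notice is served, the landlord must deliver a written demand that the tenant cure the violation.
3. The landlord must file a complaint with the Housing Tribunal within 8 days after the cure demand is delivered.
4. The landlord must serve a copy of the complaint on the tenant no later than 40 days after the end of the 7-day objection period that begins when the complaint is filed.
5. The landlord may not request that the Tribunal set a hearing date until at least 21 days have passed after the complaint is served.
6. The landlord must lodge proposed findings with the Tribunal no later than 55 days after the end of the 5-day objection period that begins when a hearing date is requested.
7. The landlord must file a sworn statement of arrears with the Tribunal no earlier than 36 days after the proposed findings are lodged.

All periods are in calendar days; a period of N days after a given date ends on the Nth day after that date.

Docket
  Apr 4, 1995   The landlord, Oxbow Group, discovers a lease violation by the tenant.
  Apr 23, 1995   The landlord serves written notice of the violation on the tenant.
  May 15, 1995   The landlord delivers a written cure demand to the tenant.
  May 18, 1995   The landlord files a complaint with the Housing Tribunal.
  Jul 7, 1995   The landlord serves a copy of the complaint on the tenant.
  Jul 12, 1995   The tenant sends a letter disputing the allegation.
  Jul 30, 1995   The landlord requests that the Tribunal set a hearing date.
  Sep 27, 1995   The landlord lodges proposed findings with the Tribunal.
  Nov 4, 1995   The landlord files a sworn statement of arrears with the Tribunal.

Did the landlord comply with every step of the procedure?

Step 1 — counting 20 days from Apr 4, 1995 (when the violation is discovered) gives a deadline of Apr 24, 1995; completed Apr 23, 1995, before the deadline.
Step 2 — counting 41 days from May 14, 1995 (end of the 21-day hold period, which began when the written notice is served on Apr 23, 1995) gives a deadline of Jun 24, 1995; completed May 15, 1995, before the deadline.
Step 3 — counting 8 days from May 15, 1995 (when the cure demand is delivered) gives a deadline of May 23, 1995; completed May 18, 1995, before the deadline.
Step 4 — counting 40 days from May 25, 1995 (end of the 7-day objection period, which began when the complaint is filed on May 18, 1995) gives a deadline of Jul 4, 1995; Jul 7, 1995 misses that deadline by 3 days.

No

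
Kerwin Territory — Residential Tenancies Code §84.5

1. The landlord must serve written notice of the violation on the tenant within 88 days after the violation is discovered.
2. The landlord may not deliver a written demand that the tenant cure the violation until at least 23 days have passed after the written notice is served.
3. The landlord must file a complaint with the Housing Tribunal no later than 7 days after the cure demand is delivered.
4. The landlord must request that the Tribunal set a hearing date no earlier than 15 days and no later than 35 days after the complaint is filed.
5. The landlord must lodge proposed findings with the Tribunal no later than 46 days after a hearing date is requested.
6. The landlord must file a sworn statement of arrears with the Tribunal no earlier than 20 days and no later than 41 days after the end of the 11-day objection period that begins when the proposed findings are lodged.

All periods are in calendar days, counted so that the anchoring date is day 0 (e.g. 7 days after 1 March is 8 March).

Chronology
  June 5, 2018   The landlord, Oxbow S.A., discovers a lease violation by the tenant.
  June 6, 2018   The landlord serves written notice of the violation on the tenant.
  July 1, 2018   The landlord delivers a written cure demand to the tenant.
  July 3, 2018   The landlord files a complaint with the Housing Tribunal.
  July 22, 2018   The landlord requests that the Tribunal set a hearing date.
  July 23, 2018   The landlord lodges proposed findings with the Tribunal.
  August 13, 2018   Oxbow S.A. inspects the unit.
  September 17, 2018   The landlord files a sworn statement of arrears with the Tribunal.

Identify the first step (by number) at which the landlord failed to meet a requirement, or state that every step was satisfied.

(1) due by June 5, 2018 + 88 days = September 1, 2018; June 6, 2018 is within that limit.
(2) permitted from June 6, 2018 + 23 days = June 29, 2018 onward; done July 1, 2018, after the minimum wait.
(3) due by July 1, 2018 + 7 days = July 8, 2018; completed July 3, 2018, before the deadline.
(4) the permitted window runs from July 3, 2018 + 15 = July 18, 2018 to July 3, 2018 + 35 = August 7, 2018; done July 22, 2018, which is between those dates.
(5) due by July 22, 2018 + 46 days = September 6, 2018; July 23, 2018 is within that limit.
(6) the permitted window runs from August 3, 2018 + 20 = August 23, 2018 to August 3, 2018 + 41 = September 13, 2018; September 17, 2018 is 4 days past the end of the window.
Later steps need not be reached.

Step 6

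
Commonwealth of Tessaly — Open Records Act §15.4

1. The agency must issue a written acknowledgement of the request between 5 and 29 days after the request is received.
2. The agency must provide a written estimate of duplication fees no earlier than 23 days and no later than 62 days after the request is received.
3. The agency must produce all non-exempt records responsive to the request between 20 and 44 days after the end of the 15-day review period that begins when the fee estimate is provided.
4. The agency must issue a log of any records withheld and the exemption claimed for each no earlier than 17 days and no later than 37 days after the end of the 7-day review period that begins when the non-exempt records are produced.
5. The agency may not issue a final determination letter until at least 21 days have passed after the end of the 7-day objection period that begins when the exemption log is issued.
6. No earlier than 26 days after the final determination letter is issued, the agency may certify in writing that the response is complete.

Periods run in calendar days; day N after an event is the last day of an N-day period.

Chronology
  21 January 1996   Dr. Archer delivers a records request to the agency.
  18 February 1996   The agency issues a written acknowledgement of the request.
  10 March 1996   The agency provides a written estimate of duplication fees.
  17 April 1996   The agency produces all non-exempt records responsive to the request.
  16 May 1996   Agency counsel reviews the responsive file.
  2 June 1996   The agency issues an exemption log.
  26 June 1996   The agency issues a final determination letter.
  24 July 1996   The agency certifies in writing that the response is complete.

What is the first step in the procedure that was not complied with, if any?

Step 1 — 5 and 29 days from 21 January 1996 (when the request is received) are 26 January 1996 and 19 February 1996 respectively; done 18 February 1996, which is between those dates.
Step 2 — 23 and 62 days from 21 January 1996 (when the request is received) are 13 February 1996 and 23 March 1996 respectively; 10 March 1996 falls inside that range.
Step 3 — 20 and 44 days from 25 March 1996 (end of the 15-day review period, which began when the fee estimate is provided on 10 March 1996) are 14 April 1996 and 8 May 1996 respectively; done 17 April 1996 — within the window.
Step 4 — 17 and 37 days from 24 April 1996 (end of the 7-day review period, which began when the non-exempt records are produced on 17 April 1996) are 11 May 1996 and 31 May 1996 respectively; 2 June 1996 is 2 days past the end of the window.
The procedure was therefore not followed at step 4.

Step 4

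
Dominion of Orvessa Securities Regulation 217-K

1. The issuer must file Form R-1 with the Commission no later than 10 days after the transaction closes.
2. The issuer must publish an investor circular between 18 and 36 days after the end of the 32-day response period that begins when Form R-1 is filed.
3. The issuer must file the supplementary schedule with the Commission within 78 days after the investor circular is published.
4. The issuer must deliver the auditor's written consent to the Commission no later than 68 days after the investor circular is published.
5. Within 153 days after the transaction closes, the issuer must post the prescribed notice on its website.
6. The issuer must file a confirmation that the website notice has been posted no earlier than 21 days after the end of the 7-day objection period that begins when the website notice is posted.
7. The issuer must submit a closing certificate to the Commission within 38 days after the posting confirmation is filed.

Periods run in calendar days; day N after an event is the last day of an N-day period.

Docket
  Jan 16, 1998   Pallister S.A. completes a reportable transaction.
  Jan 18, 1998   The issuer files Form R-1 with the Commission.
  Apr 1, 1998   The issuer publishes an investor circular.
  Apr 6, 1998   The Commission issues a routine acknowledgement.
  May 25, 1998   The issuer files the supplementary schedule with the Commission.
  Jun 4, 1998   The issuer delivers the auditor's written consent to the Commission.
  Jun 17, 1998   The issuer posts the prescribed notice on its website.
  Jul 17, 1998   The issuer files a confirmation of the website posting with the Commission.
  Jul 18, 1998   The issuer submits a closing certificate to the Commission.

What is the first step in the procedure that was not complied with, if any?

Step 2

(1) due by Jan 16, 1998 + 10 days = Jan 26, 1998; done Jan 18, 1998 — timely.
(2) the permitted window runs from Feb 19, 1998 + 18 = Mar 9, 1998 to Feb 19, 1998 + 36 = Mar 27, 1998; done Apr 1, 1998 — 5 days after the window closed.
No need to go further; step 2 was not satisfied.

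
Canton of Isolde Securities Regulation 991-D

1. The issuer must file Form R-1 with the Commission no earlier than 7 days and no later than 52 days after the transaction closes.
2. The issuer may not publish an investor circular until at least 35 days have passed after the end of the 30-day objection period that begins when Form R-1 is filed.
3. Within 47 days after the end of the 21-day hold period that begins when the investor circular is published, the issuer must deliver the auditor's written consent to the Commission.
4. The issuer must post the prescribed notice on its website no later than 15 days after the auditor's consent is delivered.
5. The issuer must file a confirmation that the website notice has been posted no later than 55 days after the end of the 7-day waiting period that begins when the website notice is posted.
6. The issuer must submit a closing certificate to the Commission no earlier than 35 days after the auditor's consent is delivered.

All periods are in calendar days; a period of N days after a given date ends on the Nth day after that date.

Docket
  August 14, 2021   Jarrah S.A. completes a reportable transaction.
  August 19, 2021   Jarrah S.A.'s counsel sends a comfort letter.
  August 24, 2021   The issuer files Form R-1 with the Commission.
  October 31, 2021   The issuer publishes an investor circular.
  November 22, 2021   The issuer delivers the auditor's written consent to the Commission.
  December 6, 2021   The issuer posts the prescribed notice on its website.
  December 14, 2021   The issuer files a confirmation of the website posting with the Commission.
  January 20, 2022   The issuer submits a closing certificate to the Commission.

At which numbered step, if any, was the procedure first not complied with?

None — every step was satisfied

Step 1 — 7 and 52 days from August 14, 2021 (when the transaction closes) are August 21, 2021 and October 5, 2021 respectively; done August 24, 2021 — within the window.
Step 2 — must wait 35 days from September 23, 2021 (end of the 30-day objection period, which began when Form R-1 is filed on August 24, 2021), so not before October 28, 2021; October 31, 2021 is on or after that date.
Step 3 — counting 47 days from November 21, 2021 (end of the 21-day hold period, which began when the investor circular is published on October 31, 2021) gives a deadline of January 7, 2022; done November 22, 2021 — timely.
Step 4 — counting 15 days from November 22, 2021 (when the auditor's consent is delivered) gives a deadline of December 7, 2021; completed December 6, 2021, before the deadline.
Step 5 — counting 55 days from December 13, 2021 (end of the 7-day waiting period, which began when the website notice is posted on December 6, 2021) gives a deadline of February 6, 2022; completed December 14, 2021, before the deadline.
Step 6 — must wait 35 days from November 22, 2021 (when the auditor's consent is delivered), so not before December 27, 2021; January 20, 2022 is on or after that date.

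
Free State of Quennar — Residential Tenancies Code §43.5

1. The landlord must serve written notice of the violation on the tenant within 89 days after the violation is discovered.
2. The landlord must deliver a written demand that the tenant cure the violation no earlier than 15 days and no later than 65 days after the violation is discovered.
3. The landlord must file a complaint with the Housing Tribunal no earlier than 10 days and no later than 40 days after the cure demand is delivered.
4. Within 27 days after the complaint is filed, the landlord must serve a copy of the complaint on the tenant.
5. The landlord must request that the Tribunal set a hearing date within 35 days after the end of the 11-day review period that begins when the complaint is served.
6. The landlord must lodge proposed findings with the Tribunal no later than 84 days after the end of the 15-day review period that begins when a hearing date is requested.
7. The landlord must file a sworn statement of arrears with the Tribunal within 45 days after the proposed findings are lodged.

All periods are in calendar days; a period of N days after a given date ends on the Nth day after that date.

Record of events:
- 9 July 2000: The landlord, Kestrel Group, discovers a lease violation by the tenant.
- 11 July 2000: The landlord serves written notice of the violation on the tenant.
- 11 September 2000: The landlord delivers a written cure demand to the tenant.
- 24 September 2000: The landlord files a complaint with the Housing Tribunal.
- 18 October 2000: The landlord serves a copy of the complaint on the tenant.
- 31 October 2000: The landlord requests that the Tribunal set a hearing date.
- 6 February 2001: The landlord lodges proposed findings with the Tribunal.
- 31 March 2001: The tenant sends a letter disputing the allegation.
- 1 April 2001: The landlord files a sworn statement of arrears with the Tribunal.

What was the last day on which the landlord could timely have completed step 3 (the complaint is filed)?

21 October 2000

Step 3 runs from 11 September 2000, when the cure demand is delivered. The window is 10–40 days after 11 September 2000; it closes on 21 October 2000.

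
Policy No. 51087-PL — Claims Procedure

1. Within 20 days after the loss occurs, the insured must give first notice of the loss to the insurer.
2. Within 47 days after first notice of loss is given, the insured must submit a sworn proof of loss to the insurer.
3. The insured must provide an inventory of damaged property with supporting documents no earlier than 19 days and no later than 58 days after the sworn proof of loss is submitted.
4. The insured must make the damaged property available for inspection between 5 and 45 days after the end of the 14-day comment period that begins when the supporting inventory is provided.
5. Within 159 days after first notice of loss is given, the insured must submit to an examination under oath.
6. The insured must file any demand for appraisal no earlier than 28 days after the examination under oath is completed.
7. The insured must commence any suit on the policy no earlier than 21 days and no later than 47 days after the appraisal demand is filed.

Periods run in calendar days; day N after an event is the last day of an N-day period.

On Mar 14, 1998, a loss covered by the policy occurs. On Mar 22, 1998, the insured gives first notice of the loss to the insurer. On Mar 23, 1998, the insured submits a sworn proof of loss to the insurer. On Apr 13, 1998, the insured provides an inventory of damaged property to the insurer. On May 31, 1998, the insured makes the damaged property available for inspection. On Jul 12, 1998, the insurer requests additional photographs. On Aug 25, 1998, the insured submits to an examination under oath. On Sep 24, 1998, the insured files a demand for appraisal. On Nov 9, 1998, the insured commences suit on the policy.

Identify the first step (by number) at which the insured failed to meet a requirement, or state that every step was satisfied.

None — every step was satisfied

(1) due by Mar 14, 1998 + 20 days = Apr 3, 1998; done Mar 22, 1998 — timely.
(2) due by Mar 22, 1998 + 47 days = May 8, 1998; completed Mar 23, 1998, before the deadline.
(3) the permitted window runs from Mar 23, 1998 + 19 = Apr 11, 1998 to Mar 23, 1998 + 58 = May 20, 1998; done Apr 13, 1998, which is between those dates.
(4) the permitted window runs from Apr 27, 1998 + 5 = May 2, 1998 to Apr 27, 1998 + 45 = Jun 11, 1998; done May 31, 1998 — within the window.
(5) due by Mar 22, 1998 + 159 days = Aug 28, 1998; Aug 25, 1998 is within that limit.
(6) permitted from Aug 25, 1998 + 28 days = Sep 22, 1998 onward; done Sep 24, 1998 — permitted.
(7) the permitted window runs from Sep 24, 1998 + 21 = Oct 15, 1998 to Sep 24, 1998 + 47 = Nov 10, 1998; done Nov 9, 1998 — within the window.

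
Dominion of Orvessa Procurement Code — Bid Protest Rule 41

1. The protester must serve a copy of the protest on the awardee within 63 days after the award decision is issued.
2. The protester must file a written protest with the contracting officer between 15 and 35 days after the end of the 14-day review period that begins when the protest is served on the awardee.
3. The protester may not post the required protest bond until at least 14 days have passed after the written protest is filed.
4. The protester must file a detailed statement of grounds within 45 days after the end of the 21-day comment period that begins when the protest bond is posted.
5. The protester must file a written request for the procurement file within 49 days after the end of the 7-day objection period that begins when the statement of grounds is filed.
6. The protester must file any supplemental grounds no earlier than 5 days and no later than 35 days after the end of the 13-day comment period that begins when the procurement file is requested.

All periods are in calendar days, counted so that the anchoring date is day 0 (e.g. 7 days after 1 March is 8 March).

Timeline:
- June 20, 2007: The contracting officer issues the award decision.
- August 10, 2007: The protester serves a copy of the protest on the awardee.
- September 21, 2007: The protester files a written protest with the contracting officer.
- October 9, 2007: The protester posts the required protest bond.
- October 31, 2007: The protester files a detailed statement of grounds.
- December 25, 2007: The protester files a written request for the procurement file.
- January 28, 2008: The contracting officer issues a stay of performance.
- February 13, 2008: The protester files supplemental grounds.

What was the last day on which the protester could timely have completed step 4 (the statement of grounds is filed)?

December 14, 2007

The protest bond is posted on October 9, 2007; the 21-day comment period therefore ends October 30, 2007, and step 4 runs from that date. 45 days after October 30, 2007 is December 14, 2007.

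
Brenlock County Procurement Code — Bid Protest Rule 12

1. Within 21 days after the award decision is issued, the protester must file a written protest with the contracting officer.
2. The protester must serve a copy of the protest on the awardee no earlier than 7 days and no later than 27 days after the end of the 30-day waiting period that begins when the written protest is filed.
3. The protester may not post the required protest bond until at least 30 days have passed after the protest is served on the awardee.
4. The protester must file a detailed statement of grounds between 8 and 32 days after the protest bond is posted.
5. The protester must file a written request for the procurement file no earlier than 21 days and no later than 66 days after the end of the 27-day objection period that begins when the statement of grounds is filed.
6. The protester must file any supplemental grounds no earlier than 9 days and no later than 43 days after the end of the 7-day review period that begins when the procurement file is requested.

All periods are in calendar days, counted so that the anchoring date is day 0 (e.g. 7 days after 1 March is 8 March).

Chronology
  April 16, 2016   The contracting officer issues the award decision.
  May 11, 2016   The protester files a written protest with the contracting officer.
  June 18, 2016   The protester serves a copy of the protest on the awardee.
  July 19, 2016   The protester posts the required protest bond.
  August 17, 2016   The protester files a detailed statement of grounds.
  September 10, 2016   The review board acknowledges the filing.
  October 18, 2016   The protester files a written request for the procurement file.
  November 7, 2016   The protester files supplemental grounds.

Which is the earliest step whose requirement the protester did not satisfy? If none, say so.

Step 1

Step 1 — counting 21 days from April 16, 2016 (when the award decision is issued) gives a deadline of May 7, 2016; done May 11, 2016 — 4 days late.
That is the first point of non-compliance.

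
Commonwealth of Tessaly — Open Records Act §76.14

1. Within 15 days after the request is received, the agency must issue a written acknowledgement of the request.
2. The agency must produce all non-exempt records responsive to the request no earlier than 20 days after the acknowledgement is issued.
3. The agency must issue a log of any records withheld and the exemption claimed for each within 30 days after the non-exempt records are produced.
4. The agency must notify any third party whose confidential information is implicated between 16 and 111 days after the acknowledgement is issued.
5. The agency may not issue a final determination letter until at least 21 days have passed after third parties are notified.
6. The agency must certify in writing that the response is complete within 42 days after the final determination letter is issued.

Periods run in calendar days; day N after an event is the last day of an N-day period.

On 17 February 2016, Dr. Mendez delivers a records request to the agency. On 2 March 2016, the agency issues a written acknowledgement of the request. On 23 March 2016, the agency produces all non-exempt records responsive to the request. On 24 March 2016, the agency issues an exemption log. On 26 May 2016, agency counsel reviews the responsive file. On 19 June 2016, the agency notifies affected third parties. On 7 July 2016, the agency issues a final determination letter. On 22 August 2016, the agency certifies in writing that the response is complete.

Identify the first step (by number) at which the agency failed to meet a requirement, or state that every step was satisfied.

Step 5

(1) due by 17 February 2016 + 15 days = 3 March 2016; completed 2 March 2016, before the deadline.
(2) permitted from 2 March 2016 + 20 days = 22 March 2016 onward; done 23 March 2016 — permitted.
(3) due by 23 March 2016 + 30 days = 22 April 2016; 24 March 2016 is within that limit.
(4) the permitted window runs from 2 March 2016 + 16 = 18 March 2016 to 2 March 2016 + 111 = 21 June 2016; 19 June 2016 falls inside that range.
(5) permitted from 19 June 2016 + 21 days = 10 July 2016 onward; done 7 July 2016 — 3 days too early.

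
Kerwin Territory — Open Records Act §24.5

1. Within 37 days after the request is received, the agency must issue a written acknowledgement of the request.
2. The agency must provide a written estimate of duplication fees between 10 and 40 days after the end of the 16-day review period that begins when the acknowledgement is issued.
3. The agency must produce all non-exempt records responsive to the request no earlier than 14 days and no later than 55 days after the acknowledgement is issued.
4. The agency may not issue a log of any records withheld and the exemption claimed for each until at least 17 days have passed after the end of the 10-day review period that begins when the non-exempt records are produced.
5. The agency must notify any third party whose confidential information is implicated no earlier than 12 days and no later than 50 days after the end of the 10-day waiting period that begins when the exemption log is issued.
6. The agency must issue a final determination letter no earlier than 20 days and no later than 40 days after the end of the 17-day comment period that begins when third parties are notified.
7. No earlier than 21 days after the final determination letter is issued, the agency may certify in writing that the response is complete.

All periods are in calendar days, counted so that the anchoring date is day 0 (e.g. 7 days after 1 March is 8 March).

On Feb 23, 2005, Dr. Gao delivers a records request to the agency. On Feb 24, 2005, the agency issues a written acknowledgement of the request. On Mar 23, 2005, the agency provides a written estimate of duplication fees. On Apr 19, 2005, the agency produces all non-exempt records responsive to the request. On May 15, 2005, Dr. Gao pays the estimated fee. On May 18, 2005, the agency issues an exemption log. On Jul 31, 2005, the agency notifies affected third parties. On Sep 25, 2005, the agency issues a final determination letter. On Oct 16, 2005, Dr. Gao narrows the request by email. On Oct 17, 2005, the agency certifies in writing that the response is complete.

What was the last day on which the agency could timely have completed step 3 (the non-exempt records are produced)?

Apr 20, 2005

Step 3 runs from Feb 24, 2005, when the acknowledgement is issued. The window is 14–55 days after Feb 24, 2005; it closes on Apr 20, 2005.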